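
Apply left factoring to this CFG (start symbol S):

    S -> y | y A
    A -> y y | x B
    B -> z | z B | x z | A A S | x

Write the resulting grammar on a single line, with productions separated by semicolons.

S has alternatives sharing prefix 'y': factor to S → y S' with S' → ε | A.
B has alternatives sharing prefix 'z': factor to B → z B' with B' → ε | B.
B has alternatives sharing prefix 'x': factor to B → x B'' with B'' → z | ε.

S -> y S'; A -> y y | x B; B -> A A S | z B' | x B''; S' -> ε | A; B' -> ε | B; B'' -> z | ε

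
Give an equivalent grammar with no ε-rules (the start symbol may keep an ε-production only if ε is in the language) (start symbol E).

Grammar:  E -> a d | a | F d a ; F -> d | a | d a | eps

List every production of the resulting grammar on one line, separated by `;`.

Nullable set = {F}.
ε ∉ L(G), so no ε-production is kept.
Add the nullable-subset variants: E → F d a gives F d a | d a.

E -> a d | a | F d a | d a; F -> d | a | d a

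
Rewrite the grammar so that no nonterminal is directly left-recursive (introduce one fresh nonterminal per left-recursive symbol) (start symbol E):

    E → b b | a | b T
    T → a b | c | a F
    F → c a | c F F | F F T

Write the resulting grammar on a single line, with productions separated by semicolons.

Left recursion appears on F.
For F: α = {F T}, β = {c a, c F F}. Rewrite as F → β F' and F' → α F' | ε.

E → b b | a | b T; T → a b | c | a F; F → c a F' | c F F F'; F' → F T F' | epsilon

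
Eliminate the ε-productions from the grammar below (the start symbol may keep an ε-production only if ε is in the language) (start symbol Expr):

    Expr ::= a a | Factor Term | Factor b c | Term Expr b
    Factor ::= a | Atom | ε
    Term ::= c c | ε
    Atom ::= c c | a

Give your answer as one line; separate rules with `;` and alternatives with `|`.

The nullable symbols are {Expr, Factor, Term}.
ε ∈ L(G) since Expr is nullable, so keep Expr → ε.
For each production, add variants omitting each subset of nullable occurrences: Expr → Factor Term gives Factor Term | Factor | Term. Expr → Factor b c gives Factor b c | b c. Expr → Term Expr b gives Term Expr b | Term b | Expr b | b.

Expr ::= a a | Factor Term | Factor | Term | Factor b c | b c | Term Expr b | Term b | Expr b | b | ε; Factor ::= a | Atom; Term ::= c c; Atom ::= c c | a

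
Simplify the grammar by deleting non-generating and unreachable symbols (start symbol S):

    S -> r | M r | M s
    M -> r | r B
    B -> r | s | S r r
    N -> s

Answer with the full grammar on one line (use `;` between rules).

Generating nonterminals: {B, M, N, S}.
Reachable from S after that: {B, M, S}.
Removed useless symbols: {N} and every production mentioning them.

S -> r | M r | M s; M -> r | r B; B -> r | s | S r r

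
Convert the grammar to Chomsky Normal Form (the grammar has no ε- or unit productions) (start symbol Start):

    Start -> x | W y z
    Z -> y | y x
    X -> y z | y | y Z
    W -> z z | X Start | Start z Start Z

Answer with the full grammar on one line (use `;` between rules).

Start -> x | W Y1; Z -> y | X1 X3; X -> X1 X2 | y | X1 Z; W -> X2 X2 | X Start | Start Y2; X1 -> y; X2 -> z; X3 -> x; Y1 -> X1 X2; Y2 -> X2 Y3; Y3 -> Start Z

Introduce a nonterminal for each terminal appearing in a rule of length ≥ 2: X1 → y, X2 → z, X3 → x.
Binarize each right-hand side of length ≥ 3 by chaining fresh nonterminals (Y1, Y2, …): affected rules were Start → W X1 X2; W → Start X2 Start Z.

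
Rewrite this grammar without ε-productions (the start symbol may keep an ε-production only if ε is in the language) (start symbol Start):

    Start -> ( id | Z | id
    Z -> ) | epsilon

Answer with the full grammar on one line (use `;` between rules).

Start -> ( id | Z | id | epsilon; Z -> )

The nullable symbols are {Start, Z}.
ε ∈ L(G) since Start is nullable, so keep Start → ε.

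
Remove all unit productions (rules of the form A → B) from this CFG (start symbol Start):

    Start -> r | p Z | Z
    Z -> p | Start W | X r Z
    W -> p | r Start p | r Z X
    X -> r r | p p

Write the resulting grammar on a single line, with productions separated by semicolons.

Start -> p | Start W | X r Z | r | p Z; Z -> p | Start W | X r Z; W -> p | r Start p | r Z X; X -> r r | p p

Unit pairs: Start ⇒* {Z}.
For each unit pair (A, B), copy every non-unit production of B to A, then drop all unit productions.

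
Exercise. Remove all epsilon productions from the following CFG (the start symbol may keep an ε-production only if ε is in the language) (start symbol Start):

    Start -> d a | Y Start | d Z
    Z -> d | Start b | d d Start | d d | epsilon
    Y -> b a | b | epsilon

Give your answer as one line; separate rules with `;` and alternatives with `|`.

Start -> d a | Y Start | d Z | d; Z -> d | Start b | d d Start | d d; Y -> b a | b

Nullable nonterminals: {Y, Z}.
ε ∉ L(G), so no ε-production is kept.
For each production, add variants omitting each subset of nullable occurrences: Start → d Z gives d Z | d.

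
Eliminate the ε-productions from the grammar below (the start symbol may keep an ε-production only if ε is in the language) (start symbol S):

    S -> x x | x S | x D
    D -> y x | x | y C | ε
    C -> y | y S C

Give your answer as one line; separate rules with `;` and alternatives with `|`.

S -> x x | x S | x D | x; D -> y x | x | y C; C -> y | y S C

Nullable set = {D}.
ε ∉ L(G), so no ε-production is kept.
Expand every rule over subsets of its nullable positions: S → x D gives x D | x.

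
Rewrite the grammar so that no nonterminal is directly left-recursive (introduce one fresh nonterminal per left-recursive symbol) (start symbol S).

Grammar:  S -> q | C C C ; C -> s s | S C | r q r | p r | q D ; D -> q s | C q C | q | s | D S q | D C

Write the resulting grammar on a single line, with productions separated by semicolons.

D is directly left-recursive.
For D: α = {S q, C}, β = {q s, C q C, q, s}. Rewrite as D → β D' and D' → α D' | ε.

S -> q | C C C; C -> s s | S C | r q r | p r | q D; D -> q s D' | C q C D' | q D' | s D'; D' -> S q D' | C D' | epsilon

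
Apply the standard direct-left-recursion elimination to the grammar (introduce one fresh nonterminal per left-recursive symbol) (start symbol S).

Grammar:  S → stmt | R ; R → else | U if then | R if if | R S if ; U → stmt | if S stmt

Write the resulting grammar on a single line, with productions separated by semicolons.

Directly left-recursive nonterminal: R.
For R: α = {if if, S if}, β = {else, U if then}. Rewrite as R → β R' and R' → α R' | ε.

S → stmt | R; R → else R' | U if then R'; U → stmt | if S stmt; R' → if if R' | S if R' | epsilon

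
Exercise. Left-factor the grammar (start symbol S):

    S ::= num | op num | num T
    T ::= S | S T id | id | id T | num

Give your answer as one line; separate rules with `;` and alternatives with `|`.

S has alternatives sharing prefix 'num': factor to S → num S' with S' → ε | T.
T has alternatives sharing prefix 'S': factor to T → S T' with T' → ε | T id.
T has alternatives sharing prefix 'id': factor to T → id T'' with T'' → ε | T.

S ::= op num | num S'; T ::= num | S T' | id T''; S' ::= epsilon | T; T' ::= epsilon | T id; T'' ::= epsilon | T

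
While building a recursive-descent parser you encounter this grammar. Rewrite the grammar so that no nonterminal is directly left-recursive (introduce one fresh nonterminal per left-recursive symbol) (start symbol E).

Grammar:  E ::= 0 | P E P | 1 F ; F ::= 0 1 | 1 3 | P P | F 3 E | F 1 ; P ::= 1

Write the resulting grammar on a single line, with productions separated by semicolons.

Left recursion appears on F.
For F: α = {3 E, 1}, β = {0 1, 1 3, P P}. Rewrite as F → β F' and F' → α F' | ε.

E ::= 0 | P E P | 1 F; F ::= 0 1 F' | 1 3 F' | P P F'; P ::= 1; F' ::= 3 E F' | 1 F' | ε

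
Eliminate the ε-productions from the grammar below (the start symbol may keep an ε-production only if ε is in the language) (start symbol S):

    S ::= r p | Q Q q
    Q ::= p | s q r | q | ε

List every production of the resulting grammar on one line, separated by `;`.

S ::= r p | Q Q q | Q q | q; Q ::= p | s q r | q

Nullable nonterminals: {Q}.
ε ∉ L(G), so no ε-production is kept.
Expand every rule over subsets of its nullable positions: S → Q Q q gives Q Q q | Q q | q.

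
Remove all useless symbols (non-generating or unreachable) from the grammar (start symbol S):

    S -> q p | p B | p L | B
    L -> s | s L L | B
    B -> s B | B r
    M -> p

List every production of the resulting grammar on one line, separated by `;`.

Generating nonterminals: {L, M, S}.
Reachable from S after that: {L, S}.
Removed useless symbols: {B, M} and every production mentioning them.

S -> q p | p L; L -> s | s L L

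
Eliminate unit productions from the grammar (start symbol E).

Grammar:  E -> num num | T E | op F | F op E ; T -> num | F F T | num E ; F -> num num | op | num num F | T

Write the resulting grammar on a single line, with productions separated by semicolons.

E -> num num | T E | op F | F op E; T -> num | F F T | num E; F -> num num | op | num num F | num | F F T | num E

Unit pairs: F ⇒* {T}.
For every A with A ⇒* B via unit rules, add B's non-unit alternatives to A; then delete every rule of the form X → Y.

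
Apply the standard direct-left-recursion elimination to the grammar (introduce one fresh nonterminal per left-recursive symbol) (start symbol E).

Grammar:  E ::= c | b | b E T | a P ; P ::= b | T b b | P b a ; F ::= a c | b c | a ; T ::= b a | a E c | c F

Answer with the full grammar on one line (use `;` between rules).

E ::= c | b | b E T | a P; P ::= b P' | T b b P'; F ::= a c | b c | a; T ::= b a | a E c | c F; P' ::= b a P' | ε

Left recursion appears on P.
For P: α = {b a}, β = {b, T b b}. Rewrite as P → β P' and P' → α P' | ε.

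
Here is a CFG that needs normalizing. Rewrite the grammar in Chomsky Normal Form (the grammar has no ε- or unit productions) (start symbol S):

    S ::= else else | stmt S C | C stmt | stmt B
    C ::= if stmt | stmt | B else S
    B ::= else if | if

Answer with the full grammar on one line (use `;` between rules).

Introduce a nonterminal for each terminal appearing in a rule of length ≥ 2: X1 → else, X2 → stmt, X3 → if.
Binarize each right-hand side of length ≥ 3 by chaining fresh nonterminals (Y1, Y2, …): affected rules were S → X2 S C; C → B X1 S.

S ::= X1 X1 | X2 Y1 | C X2 | X2 B; C ::= X3 X2 | stmt | B Y2; B ::= X1 X3 | if; X1 ::= else; X2 ::= stmt; X3 ::= if; Y1 ::= S C; Y2 ::= X1 S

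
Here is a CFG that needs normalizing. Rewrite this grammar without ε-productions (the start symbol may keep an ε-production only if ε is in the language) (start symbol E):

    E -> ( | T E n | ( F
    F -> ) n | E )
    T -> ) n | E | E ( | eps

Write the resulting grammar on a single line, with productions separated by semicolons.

The nullable symbols are {T}.
ε ∉ L(G), so no ε-production is kept.
For each production, add variants omitting each subset of nullable occurrences: E → T E n gives T E n | E n.

E -> ( | T E n | E n | ( F; F -> ) n | E ); T -> ) n | E | E (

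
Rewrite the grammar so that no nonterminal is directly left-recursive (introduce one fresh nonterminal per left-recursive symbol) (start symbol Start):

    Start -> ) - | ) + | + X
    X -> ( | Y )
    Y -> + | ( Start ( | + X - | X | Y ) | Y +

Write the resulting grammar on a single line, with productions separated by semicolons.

Start -> ) - | ) + | + X; X -> ( | Y ); Y -> + Y1 | ( Start ( Y1 | + X - Y1 | X Y1; Y1 -> ) Y1 | + Y1 | ε

Directly left-recursive nonterminal: Y.
For Y: α = {), +}, β = {+, ( Start (, + X -, X}. Rewrite as Y → β Y1 and Y1 → α Y1 | ε.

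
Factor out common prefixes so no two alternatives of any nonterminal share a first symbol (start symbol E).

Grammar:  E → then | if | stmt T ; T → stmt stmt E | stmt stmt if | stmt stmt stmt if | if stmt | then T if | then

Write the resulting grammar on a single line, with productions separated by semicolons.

T has alternatives sharing prefix 'stmt stmt': factor to T → stmt stmt T' with T' → E | if | stmt if.
T has alternatives sharing prefix 'then': factor to T → then T'' with T'' → T if | ε.

E → then | if | stmt T; T → if stmt | stmt stmt T' | then T''; T' → E | if | stmt if; T'' → T if | ε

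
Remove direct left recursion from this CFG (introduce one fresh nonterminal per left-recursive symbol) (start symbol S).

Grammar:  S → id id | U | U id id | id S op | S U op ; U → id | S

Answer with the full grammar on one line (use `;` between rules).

S → id id S' | U S' | U id id S' | id S op S'; U → id | S; S' → U op S' | ε

S is directly left-recursive.
For S: α = {U op}, β = {id id, U, U id id, id S op}. Rewrite as S → β S' and S' → α S' | ε.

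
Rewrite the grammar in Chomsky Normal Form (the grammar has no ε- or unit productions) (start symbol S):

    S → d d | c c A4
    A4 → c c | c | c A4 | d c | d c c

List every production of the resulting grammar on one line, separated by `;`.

S → X1 X1 | X2 Y1; A4 → X2 X2 | c | X2 A4 | X1 X2 | X1 Y2; X1 → d; X2 → c; Y1 → X2 A4; Y2 → X2 X2

Introduce a nonterminal for each terminal appearing in a rule of length ≥ 2: X1 → d, X2 → c.
Binarize each right-hand side of length ≥ 3 by chaining fresh nonterminals (Y1, Y2, …): affected rules were S → X2 X2 A4; A4 → X1 X2 X2.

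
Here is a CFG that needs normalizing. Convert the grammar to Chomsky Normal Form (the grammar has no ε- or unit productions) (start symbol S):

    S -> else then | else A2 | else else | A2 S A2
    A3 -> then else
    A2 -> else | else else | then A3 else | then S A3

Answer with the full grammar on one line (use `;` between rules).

S -> X1 X2 | X1 A2 | X1 X1 | A2 Y1; A3 -> X2 X1; A2 -> else | X1 X1 | X2 Y2 | X2 Y3; X1 -> else; X2 -> then; Y1 -> S A2; Y2 -> A3 X1; Y3 -> S A3

Introduce a nonterminal for each terminal appearing in a rule of length ≥ 2: X1 → else, X2 → then.
Binarize each right-hand side of length ≥ 3 by chaining fresh nonterminals (Y1, Y2, …): affected rules were S → A2 S A2; A2 → X2 A3 X1; A2 → X2 S A3.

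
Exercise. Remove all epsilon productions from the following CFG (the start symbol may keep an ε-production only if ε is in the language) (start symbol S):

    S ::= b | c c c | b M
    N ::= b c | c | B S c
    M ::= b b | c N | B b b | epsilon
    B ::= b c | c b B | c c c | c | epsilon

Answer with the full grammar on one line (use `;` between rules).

The nullable symbols are {B, M}.
ε ∉ L(G), so no ε-production is kept.
For each production, add variants omitting each subset of nullable occurrences: N → B S c gives B S c | S c. B → c b B gives c b B | c b.

S ::= b | c c c | b M; N ::= b c | c | B S c | S c; M ::= b b | c N | B b b; B ::= b c | c b B | c b | c c c | c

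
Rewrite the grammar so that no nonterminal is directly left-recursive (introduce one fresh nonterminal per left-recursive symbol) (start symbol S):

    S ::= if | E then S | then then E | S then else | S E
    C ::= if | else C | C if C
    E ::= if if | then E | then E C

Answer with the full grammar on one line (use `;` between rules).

S ::= if S' | E then S S' | then then E S'; C ::= if C' | else C C'; E ::= if if | then E | then E C; S' ::= then else S' | E S' | ε; C' ::= if C C' | ε

Directly left-recursive nonterminals: S, C.
For S: α = {then else, E}, β = {if, E then S, then then E}. Rewrite as S → β S' and S' → α S' | ε.
For C: α = {if C}, β = {if, else C}. Rewrite as C → β C' and C' → α C' | ε.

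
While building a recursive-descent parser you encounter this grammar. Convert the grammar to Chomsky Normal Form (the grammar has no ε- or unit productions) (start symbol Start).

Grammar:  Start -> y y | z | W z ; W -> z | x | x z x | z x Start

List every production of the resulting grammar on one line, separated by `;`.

Start -> X1 X1 | z | W X2; W -> z | x | X3 Y1 | X2 Y2; X1 -> y; X2 -> z; X3 -> x; Y1 -> X2 X3; Y2 -> X3 Start

Introduce a nonterminal for each terminal appearing in a rule of length ≥ 2: X1 → y, X2 → z, X3 → x.
Binarize each right-hand side of length ≥ 3 by chaining fresh nonterminals (Y1, Y2, …): affected rules were W → X3 X2 X3; W → X2 X3 Start.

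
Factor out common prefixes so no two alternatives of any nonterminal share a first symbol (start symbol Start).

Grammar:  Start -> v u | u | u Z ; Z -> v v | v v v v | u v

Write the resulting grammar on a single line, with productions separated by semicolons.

Start has alternatives sharing prefix 'u': factor to Start → u Start1 with Start1 → ε | Z.
Z has alternatives sharing prefix 'v v': factor to Z → v v Z1 with Z1 → ε | v v.

Start -> v u | u Start1; Z -> u v | v v Z1; Start1 -> ε | Z; Z1 -> ε | v v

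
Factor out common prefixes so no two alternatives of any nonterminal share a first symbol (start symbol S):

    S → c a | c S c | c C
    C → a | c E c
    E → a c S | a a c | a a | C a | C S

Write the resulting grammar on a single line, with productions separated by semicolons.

S → c S'; C → a | c E c; E → a E' | C E''; S' → a | S c | C; E' → c S | a E'''; E'' → a | S; E''' → c | ε

S has alternatives sharing prefix 'c': factor to S → c S' with S' → a | S c | C.
E has alternatives sharing prefix 'a': factor to E → a E' with E' → c S | a c | a.
E has alternatives sharing prefix 'C': factor to E → C E'' with E'' → a | S.
E' has alternatives sharing prefix 'a': factor to E' → a E''' with E''' → c | ε.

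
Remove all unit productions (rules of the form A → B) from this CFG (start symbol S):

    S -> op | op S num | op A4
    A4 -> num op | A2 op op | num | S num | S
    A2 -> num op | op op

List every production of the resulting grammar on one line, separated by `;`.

S -> op | op S num | op A4; A4 -> num op | A2 op op | num | S num | op | op S num | op A4; A2 -> num op | op op

Unit pairs: A4 ⇒* {S}.
For every A with A ⇒* B via unit rules, add B's non-unit alternatives to A; then delete every rule of the form X → Y.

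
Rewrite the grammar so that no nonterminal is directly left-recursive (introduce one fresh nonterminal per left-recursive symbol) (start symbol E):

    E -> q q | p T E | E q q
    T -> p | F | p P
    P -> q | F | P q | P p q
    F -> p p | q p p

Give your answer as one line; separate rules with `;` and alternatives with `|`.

E -> q q E' | p T E E'; T -> p | F | p P; P -> q P' | F P'; F -> p p | q p p; E' -> q q E' | epsilon; P' -> q P' | p q P' | epsilon

E, P are directly left-recursive.
For E: α = {q q}, β = {q q, p T E}. Rewrite as E → β E' and E' → α E' | ε.
For P: α = {q, p q}, β = {q, F}. Rewrite as P → β P' and P' → α P' | ε.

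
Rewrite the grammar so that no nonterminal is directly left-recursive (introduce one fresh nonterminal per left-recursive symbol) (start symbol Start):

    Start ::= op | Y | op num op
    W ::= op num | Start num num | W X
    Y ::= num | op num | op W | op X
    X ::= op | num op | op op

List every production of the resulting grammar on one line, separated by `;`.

Left recursion appears on W.
For W: α = {X}, β = {op num, Start num num}. Rewrite as W → β W1 and W1 → α W1 | ε.

Start ::= op | Y | op num op; W ::= op num W1 | Start num num W1; Y ::= num | op num | op W | op X; X ::= op | num op | op op; W1 ::= X W1 | ε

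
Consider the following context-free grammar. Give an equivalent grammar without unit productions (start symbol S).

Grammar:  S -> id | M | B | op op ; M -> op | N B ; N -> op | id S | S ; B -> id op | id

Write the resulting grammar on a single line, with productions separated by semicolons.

S -> id op | id | op op | op | N B; M -> op | N B; N -> id op | id | op op | op | id S | N B; B -> id op | id

Unit pairs: N ⇒* {B, M, S}; S ⇒* {B, M}.
Replace each nonterminal's rules with the union of the non-unit rules of every nonterminal it unit-derives.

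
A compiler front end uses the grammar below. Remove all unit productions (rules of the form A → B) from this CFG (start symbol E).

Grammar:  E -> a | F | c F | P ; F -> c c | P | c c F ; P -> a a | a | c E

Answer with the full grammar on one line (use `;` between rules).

E -> a | c F | c c | c c F | a a | c E; F -> c c | c c F | a a | a | c E; P -> a a | a | c E

Unit pairs: E ⇒* {F, P}; F ⇒* {P}.
For each unit pair (A, B), copy every non-unit production of B to A, then drop all unit productions.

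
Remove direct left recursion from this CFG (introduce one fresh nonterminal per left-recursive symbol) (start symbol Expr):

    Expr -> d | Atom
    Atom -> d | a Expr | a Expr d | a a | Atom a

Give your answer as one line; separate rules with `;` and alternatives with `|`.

Left recursion appears on Atom.
For Atom: α = {a}, β = {d, a Expr, a Expr d, a a}. Rewrite as Atom → β Atom1 and Atom1 → α Atom1 | ε.

Expr -> d | Atom; Atom -> d Atom1 | a Expr Atom1 | a Expr d Atom1 | a a Atom1; Atom1 -> a Atom1 | ε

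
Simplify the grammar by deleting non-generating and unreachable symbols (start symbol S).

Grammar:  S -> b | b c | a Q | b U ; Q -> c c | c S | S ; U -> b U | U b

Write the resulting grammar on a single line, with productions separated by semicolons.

Generating nonterminals: {Q, S}.
Reachable from S after that: {Q, S}.
Removed useless symbols: {U} and every production mentioning them.

S -> b | b c | a Q; Q -> c c | c S | S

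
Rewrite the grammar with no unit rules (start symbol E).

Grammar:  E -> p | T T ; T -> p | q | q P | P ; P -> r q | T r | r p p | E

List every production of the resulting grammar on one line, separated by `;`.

Unit pairs: P ⇒* {E}; T ⇒* {E, P}.
For every A with A ⇒* B via unit rules, add B's non-unit alternatives to A; then delete every rule of the form X → Y.

E -> p | T T; T -> p | T T | r q | T r | r p p | q | q P; P -> p | T T | r q | T r | r p p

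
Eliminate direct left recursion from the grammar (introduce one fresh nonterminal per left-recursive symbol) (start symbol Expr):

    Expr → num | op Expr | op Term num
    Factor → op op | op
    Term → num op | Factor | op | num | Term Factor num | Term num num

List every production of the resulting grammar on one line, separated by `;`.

Left recursion appears on Term.
For Term: α = {Factor num, num num}, β = {num op, Factor, op, num}. Rewrite as Term → β Term1 and Term1 → α Term1 | ε.

Expr → num | op Expr | op Term num; Factor → op op | op; Term → num op Term1 | Factor Term1 | op Term1 | num Term1; Term1 → Factor num Term1 | num num Term1 | eps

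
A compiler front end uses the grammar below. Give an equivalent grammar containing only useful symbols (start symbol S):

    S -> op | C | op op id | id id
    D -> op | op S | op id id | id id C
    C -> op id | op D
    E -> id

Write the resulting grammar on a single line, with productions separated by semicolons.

S -> op | C | op op id | id id; D -> op | op S | op id id | id id C; C -> op id | op D

Generating nonterminals: {C, D, E, S}.
Reachable from S after that: {C, D, S}.
Removed useless symbols: {E} and every production mentioning them.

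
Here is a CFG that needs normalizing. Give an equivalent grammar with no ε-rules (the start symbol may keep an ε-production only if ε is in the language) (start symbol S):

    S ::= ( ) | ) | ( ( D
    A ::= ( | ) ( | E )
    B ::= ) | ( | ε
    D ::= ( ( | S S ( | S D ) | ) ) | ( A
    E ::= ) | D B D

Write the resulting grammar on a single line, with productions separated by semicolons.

The nullable symbols are {B}.
ε ∉ L(G), so no ε-production is kept.
Add the nullable-subset variants: E → D B D gives D B D | D D.

S ::= ( ) | ) | ( ( D; A ::= ( | ) ( | E ); B ::= ) | (; D ::= ( ( | S S ( | S D ) | ) ) | ( A; E ::= ) | D B D | D D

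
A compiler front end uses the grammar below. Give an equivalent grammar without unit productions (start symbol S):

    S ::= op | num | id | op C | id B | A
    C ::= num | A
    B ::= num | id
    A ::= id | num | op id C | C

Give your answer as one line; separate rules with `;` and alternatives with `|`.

Unit pairs: A ⇒* {C}; C ⇒* {A}; S ⇒* {A, C}.
For every A with A ⇒* B via unit rules, add B's non-unit alternatives to A; then delete every rule of the form X → Y.

S ::= num | op | id | op C | id B | op id C; C ::= num | id | op id C; B ::= num | id; A ::= num | id | op id C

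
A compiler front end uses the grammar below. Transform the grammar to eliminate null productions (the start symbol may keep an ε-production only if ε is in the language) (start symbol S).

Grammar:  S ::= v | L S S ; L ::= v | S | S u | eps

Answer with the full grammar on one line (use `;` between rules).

Nullable set = {L}.
ε ∉ L(G), so no ε-production is kept.
For each production, add variants omitting each subset of nullable occurrences: S → L S S gives L S S | S S.

S ::= v | L S S | S S; L ::= v | S | S u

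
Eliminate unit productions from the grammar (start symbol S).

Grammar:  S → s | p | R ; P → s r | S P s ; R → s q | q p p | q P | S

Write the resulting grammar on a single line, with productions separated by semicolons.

S → s | p | s q | q p p | q P; P → s r | S P s; R → s | p | s q | q p p | q P

Unit pairs: R ⇒* {S}; S ⇒* {R}.
For every A with A ⇒* B via unit rules, add B's non-unit alternatives to A; then delete every rule of the form X → Y.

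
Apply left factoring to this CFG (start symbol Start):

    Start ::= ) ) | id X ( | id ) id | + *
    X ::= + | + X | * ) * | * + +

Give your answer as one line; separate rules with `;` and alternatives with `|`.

Start has alternatives sharing prefix 'id': factor to Start → id Start1 with Start1 → X ( | ) id.
X has alternatives sharing prefix '+': factor to X → + X1 with X1 → ε | X.
X has alternatives sharing prefix '*': factor to X → * X2 with X2 → ) * | + +.

Start ::= ) ) | + * | id Start1; X ::= + X1 | * X2; Start1 ::= X ( | ) id; X1 ::= eps | X; X2 ::= ) * | + +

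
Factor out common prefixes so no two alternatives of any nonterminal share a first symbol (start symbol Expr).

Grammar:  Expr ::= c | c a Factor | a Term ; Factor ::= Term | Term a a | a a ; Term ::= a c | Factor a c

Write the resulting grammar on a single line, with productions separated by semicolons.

Expr has alternatives sharing prefix 'c': factor to Expr → c Expr1 with Expr1 → ε | a Factor.
Factor has alternatives sharing prefix 'Term': factor to Factor → Term Factor1 with Factor1 → ε | a a.

Expr ::= a Term | c Expr1; Factor ::= a a | Term Factor1; Term ::= a c | Factor a c; Expr1 ::= ε | a Factor; Factor1 ::= ε | a a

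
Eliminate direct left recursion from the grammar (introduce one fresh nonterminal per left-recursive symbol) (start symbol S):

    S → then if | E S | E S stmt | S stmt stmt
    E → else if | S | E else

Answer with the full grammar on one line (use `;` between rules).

S, E are directly left-recursive.
For S: α = {stmt stmt}, β = {then if, E S, E S stmt}. Rewrite as S → β S' and S' → α S' | ε.
For E: α = {else}, β = {else if, S}. Rewrite as E → β E' and E' → α E' | ε.

S → then if S' | E S S' | E S stmt S'; E → else if E' | S E'; S' → stmt stmt S' | ε; E' → else E' | ε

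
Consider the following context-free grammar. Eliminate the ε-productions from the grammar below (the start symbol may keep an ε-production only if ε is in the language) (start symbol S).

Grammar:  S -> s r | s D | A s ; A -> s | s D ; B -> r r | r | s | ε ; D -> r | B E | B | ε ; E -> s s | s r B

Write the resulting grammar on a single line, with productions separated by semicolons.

Nullable nonterminals: {B, D}.
ε ∉ L(G), so no ε-production is kept.
Add the nullable-subset variants: S → s D gives s D | s. D → B E gives B E | E. E → s r B gives s r B | s r.

S -> s r | s D | s | A s; A -> s | s D; B -> r r | r | s; D -> r | B E | E | B; E -> s s | s r B | s r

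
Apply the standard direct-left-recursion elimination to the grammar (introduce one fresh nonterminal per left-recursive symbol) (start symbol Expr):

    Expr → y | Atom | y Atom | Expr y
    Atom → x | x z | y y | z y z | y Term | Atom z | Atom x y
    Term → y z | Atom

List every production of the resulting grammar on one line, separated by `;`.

Expr → y Expr1 | Atom Expr1 | y Atom Expr1; Atom → x Atom1 | x z Atom1 | y y Atom1 | z y z Atom1 | y Term Atom1; Term → y z | Atom; Expr1 → y Expr1 | ε; Atom1 → z Atom1 | x y Atom1 | ε

Left recursion appears on Expr, Atom.
For Expr: α = {y}, β = {y, Atom, y Atom}. Rewrite as Expr → β Expr1 and Expr1 → α Expr1 | ε.
For Atom: α = {z, x y}, β = {x, x z, y y, z y z, y Term}. Rewrite as Atom → β Atom1 and Atom1 → α Atom1 | ε.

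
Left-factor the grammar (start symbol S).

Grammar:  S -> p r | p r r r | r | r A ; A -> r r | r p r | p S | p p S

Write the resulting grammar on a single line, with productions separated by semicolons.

S -> p r S' | r S''; A -> r A' | p A''; S' -> eps | r r; S'' -> eps | A; A' -> r | p r; A'' -> S | p S

S has alternatives sharing prefix 'p r': factor to S → p r S' with S' → ε | r r.
S has alternatives sharing prefix 'r': factor to S → r S'' with S'' → ε | A.
A has alternatives sharing prefix 'r': factor to A → r A' with A' → r | p r.
A has alternatives sharing prefix 'p': factor to A → p A'' with A'' → S | p S.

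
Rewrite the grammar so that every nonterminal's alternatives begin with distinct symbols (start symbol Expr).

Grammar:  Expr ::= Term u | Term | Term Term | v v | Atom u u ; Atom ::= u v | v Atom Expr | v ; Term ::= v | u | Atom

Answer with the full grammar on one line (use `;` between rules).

Expr ::= v v | Atom u u | Term Expr1; Atom ::= u v | v Atom1; Term ::= v | u | Atom; Expr1 ::= u | ε | Term; Atom1 ::= Atom Expr | ε

Expr has alternatives sharing prefix 'Term': factor to Expr → Term Expr1 with Expr1 → u | ε | Term.
Atom has alternatives sharing prefix 'v': factor to Atom → v Atom1 with Atom1 → Atom Expr | ε.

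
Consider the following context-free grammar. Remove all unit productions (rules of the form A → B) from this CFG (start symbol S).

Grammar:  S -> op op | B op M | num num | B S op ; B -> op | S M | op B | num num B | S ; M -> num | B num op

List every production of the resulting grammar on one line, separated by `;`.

S -> op op | B op M | num num | B S op; B -> op | S M | op B | num num B | op op | B op M | num num | B S op; M -> num | B num op

Unit pairs: B ⇒* {S}.
For each unit pair (A, B), copy every non-unit production of B to A, then drop all unit productions.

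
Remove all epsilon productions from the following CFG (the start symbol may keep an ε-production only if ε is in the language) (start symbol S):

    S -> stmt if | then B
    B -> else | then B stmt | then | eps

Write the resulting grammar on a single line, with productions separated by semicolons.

The nullable symbols are {B}.
ε ∉ L(G), so no ε-production is kept.
Expand every rule over subsets of its nullable positions: S → then B gives then B | then. B → then B stmt gives then B stmt | then stmt.

S -> stmt if | then B | then; B -> else | then B stmt | then stmt | then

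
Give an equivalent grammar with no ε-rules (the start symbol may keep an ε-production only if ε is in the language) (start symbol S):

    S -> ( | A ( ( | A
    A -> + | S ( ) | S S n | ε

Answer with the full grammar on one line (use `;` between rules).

S -> ( | A ( ( | ( ( | A | ε; A -> + | S ( ) | ( ) | S S n | S n | n

The nullable symbols are {A, S}.
ε ∈ L(G) since S is nullable, so keep S → ε.
Add the nullable-subset variants: S → A ( ( gives A ( ( | ( (. A → S ( ) gives S ( ) | ( ). A → S S n gives S S n | S n | n.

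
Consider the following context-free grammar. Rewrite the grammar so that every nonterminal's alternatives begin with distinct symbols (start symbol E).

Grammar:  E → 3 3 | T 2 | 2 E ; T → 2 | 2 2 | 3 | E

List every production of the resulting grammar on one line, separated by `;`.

E → 3 3 | T 2 | 2 E; T → 3 | E | 2 T'; T' → ε | 2

T has alternatives sharing prefix '2': factor to T → 2 T' with T' → ε | 2.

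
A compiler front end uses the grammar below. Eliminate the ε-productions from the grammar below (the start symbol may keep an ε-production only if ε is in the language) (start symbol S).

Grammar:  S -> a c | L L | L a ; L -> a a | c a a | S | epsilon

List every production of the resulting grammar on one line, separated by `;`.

S -> a c | L L | L | L a | a | epsilon; L -> a a | c a a | S

Nullable set = {L, S}.
ε ∈ L(G) since S is nullable, so keep S → ε.
For each production, add variants omitting each subset of nullable occurrences: S → L L gives L L | L. S → L a gives L a | a.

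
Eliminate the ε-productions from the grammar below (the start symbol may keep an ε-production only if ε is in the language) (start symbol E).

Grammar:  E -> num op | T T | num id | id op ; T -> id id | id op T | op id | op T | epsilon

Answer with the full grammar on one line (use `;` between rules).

E -> num op | T T | T | num id | id op | ε; T -> id id | id op T | id op | op id | op T | op

Nullable set = {E, T}.
ε ∈ L(G) since E is nullable, so keep E → ε.
Add the nullable-subset variants: E → T T gives T T | T. T → id op T gives id op T | id op. T → op T gives op T | op.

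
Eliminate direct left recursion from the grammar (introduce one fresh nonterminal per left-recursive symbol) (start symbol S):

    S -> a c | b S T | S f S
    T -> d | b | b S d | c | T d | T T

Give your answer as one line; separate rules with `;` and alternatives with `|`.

S -> a c S' | b S T S'; T -> d T' | b T' | b S d T' | c T'; S' -> f S S' | epsilon; T' -> d T' | T T' | epsilon

Directly left-recursive nonterminals: S, T.
For S: α = {f S}, β = {a c, b S T}. Rewrite as S → β S' and S' → α S' | ε.
For T: α = {d, T}, β = {d, b, b S d, c}. Rewrite as T → β T' and T' → α T' | ε.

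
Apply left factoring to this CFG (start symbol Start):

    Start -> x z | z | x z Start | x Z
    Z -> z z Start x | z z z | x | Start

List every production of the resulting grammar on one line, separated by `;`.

Start -> z | x Start1; Z -> x | Start | z z Z1; Start1 -> Z | z Start11; Z1 -> Start x | z; Start11 -> epsilon | Start

Start has alternatives sharing prefix 'x': factor to Start → x Start1 with Start1 → z | z Start | Z.
Z has alternatives sharing prefix 'z z': factor to Z → z z Z1 with Z1 → Start x | z.
Start1 has alternatives sharing prefix 'z': factor to Start1 → z Start11 with Start11 → ε | Start.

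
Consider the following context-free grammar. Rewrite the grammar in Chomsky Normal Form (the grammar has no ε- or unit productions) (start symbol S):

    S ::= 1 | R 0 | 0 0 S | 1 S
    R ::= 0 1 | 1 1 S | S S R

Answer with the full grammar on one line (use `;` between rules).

Introduce a nonterminal for each terminal appearing in a rule of length ≥ 2: X1 → 0, X2 → 1.
Binarize each right-hand side of length ≥ 3 by chaining fresh nonterminals (Y1, Y2, …): affected rules were S → X1 X1 S; R → X2 X2 S; R → S S R.

S ::= 1 | R X1 | X1 Y1 | X2 S; R ::= X1 X2 | X2 Y2 | S Y3; X1 ::= 0; X2 ::= 1; Y1 ::= X1 S; Y2 ::= X2 S; Y3 ::= S R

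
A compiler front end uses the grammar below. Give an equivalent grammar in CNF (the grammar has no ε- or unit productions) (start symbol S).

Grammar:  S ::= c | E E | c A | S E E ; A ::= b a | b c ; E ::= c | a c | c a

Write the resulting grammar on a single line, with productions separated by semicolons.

S ::= c | E E | X1 A | S Y1; A ::= X2 X3 | X2 X1; E ::= c | X3 X1 | X1 X3; X1 ::= c; X2 ::= b; X3 ::= a; Y1 ::= E E

Introduce a nonterminal for each terminal appearing in a rule of length ≥ 2: X1 → c, X2 → b, X3 → a.
Binarize each right-hand side of length ≥ 3 by chaining fresh nonterminals (Y1, Y2, …): affected rules were S → S E E.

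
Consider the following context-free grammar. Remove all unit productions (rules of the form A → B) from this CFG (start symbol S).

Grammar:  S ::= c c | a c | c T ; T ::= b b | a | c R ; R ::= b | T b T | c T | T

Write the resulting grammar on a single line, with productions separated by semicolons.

S ::= c c | a c | c T; T ::= b b | a | c R; R ::= b | T b T | c T | b b | a | c R

Unit pairs: R ⇒* {T}.
For each unit pair (A, B), copy every non-unit production of B to A, then drop all unit productions.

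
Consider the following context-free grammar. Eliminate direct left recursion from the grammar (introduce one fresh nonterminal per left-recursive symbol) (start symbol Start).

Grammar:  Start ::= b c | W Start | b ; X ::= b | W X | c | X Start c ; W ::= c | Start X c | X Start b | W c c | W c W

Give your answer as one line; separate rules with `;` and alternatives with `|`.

X, W are directly left-recursive.
For X: α = {Start c}, β = {b, W X, c}. Rewrite as X → β X1 and X1 → α X1 | ε.
For W: α = {c c, c W}, β = {c, Start X c, X Start b}. Rewrite as W → β W1 and W1 → α W1 | ε.

Start ::= b c | W Start | b; X ::= b X1 | W X X1 | c X1; W ::= c W1 | Start X c W1 | X Start b W1; X1 ::= Start c X1 | ε; W1 ::= c c W1 | c W W1 | ε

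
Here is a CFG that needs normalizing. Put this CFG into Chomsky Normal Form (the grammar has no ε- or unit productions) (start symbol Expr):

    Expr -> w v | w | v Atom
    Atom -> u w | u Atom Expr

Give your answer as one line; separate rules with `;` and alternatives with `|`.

Expr -> X1 X2 | w | X2 Atom; Atom -> X3 X1 | X3 Y1; X1 -> w; X2 -> v; X3 -> u; Y1 -> Atom Expr

Introduce a nonterminal for each terminal appearing in a rule of length ≥ 2: X1 → w, X2 → v, X3 → u.
Binarize each right-hand side of length ≥ 3 by chaining fresh nonterminals (Y1, Y2, …): affected rules were Atom → X3 Atom Expr.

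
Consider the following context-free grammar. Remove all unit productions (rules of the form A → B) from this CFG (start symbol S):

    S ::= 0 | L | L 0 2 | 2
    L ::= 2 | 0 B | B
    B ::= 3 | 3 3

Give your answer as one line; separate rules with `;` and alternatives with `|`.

S ::= 2 | 0 B | 3 | 3 3 | 0 | L 0 2; L ::= 2 | 0 B | 3 | 3 3; B ::= 3 | 3 3

Unit pairs: L ⇒* {B}; S ⇒* {B, L}.
For every A with A ⇒* B via unit rules, add B's non-unit alternatives to A; then delete every rule of the form X → Y.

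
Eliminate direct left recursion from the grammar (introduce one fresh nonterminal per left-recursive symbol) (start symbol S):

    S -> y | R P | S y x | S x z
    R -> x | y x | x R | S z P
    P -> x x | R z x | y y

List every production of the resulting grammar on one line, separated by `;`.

Left recursion appears on S.
For S: α = {y x, x z}, β = {y, R P}. Rewrite as S → β S' and S' → α S' | ε.

S -> y S' | R P S'; R -> x | y x | x R | S z P; P -> x x | R z x | y y; S' -> y x S' | x z S' | ε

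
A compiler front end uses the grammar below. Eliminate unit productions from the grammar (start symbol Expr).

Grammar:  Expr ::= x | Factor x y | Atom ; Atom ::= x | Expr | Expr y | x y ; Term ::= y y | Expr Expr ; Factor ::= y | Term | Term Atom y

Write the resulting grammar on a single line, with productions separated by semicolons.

Unit pairs: Atom ⇒* {Expr}; Expr ⇒* {Atom}; Factor ⇒* {Term}.
Replace each nonterminal's rules with the union of the non-unit rules of every nonterminal it unit-derives.

Expr ::= x | Expr y | x y | Factor x y; Atom ::= x | Expr y | x y | Factor x y; Term ::= y y | Expr Expr; Factor ::= y y | Expr Expr | y | Term Atom y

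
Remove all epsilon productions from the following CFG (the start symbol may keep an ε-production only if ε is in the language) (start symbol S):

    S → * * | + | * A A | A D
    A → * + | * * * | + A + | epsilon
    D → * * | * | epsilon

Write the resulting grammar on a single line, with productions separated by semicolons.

S → * * | + | * A A | * A | * | A D | A | D | ε; A → * + | * * * | + A + | + +; D → * * | *

The nullable symbols are {A, D, S}.
ε ∈ L(G) since S is nullable, so keep S → ε.
For each production, add variants omitting each subset of nullable occurrences: S → * A A gives * A A | * A | *. S → A D gives A D | A | D. A → + A + gives + A + | + +.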